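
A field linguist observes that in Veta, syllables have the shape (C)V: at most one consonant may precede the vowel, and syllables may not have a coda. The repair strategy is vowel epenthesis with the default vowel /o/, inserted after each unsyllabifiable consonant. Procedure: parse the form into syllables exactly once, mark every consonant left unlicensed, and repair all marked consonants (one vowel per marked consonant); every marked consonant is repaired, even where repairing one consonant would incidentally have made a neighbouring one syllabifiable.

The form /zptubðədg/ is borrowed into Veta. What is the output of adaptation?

zopotuboðədogo

Syllabifying with onset maximization leaves /z/, /p/, /b/, /d/, /g/ stranded (no codas are permitted; onsets are limited to one consonant).
Inserting the epenthetic vowel yields /z/ → /zo/, /p/ → /po/, /b/ → /bo/, /d/ → /do/, /g/ → /go/.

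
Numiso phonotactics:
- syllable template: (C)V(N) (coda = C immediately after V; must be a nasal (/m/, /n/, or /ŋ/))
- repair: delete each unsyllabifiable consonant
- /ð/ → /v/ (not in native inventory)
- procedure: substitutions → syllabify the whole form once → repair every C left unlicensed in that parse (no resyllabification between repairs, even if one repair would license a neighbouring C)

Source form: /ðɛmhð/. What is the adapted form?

vɛm

Substitution: /ð/ → /v/, giving /vɛmhv/.
The consonants /h/, /v/ cannot be parsed into a legal (C)V(N) syllable (only a nasal (/m/, /n/, or /ŋ/) is licensed in coda position; onsets are limited to one consonant).
Deletion applies to /h/, /v/.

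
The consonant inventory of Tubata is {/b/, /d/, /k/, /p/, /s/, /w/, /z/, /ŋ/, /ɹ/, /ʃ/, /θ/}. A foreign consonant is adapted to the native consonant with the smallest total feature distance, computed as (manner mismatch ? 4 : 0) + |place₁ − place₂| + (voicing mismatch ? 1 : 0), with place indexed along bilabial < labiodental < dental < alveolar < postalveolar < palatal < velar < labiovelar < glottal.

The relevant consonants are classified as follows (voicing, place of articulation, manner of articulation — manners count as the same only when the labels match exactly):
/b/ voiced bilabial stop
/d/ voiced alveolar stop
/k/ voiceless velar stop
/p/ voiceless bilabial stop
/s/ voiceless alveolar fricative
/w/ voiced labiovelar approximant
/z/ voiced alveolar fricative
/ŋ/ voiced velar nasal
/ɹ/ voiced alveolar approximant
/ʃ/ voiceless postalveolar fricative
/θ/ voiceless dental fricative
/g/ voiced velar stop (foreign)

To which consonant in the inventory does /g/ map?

/k/ is closest: same manner (stop), place distance 0 (velar→velar), voicing differs (+1); total 1. Next closest is /d/ at distance 3.

k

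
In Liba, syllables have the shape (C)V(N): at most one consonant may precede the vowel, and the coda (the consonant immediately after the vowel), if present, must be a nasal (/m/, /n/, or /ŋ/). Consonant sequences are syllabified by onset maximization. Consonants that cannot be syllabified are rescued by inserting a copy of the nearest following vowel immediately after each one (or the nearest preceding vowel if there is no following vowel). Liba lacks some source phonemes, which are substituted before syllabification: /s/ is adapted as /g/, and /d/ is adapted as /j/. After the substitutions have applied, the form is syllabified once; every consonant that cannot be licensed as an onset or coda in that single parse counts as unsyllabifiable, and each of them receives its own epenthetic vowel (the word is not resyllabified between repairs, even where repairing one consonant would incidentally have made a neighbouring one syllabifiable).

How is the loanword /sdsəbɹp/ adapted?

Substitution: /s/ → /g/, /d/ → /j/, giving /gjgəbɹp/.
Syllabifying with onset maximization leaves /g/, /j/, /b/, /ɹ/, /p/ stranded (only a nasal (/m/, /n/, or /ŋ/) is licensed in coda position; onsets are limited to one consonant).
Each unlicensed consonant becomes the onset of a new syllable: /g/ → /gə/, /j/ → /jə/, /b/ → /bə/, /ɹ/ → /ɹə/, /p/ → /pə/.

gəjəgəbəɹəpə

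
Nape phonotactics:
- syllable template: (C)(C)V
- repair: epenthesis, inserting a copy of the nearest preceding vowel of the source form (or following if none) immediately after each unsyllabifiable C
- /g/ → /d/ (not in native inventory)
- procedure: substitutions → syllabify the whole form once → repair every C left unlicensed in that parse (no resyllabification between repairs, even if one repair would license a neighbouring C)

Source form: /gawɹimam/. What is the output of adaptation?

Substitution: /g/ → /d/, giving /dawɹimam/.
Under (C)(C)V, the unsyllabifiable consonants are /m/ (no codas are permitted; onsets may contain at most 2 consonants).
Inserting the epenthetic vowel yields /m/ → /ma/.

dawɹimama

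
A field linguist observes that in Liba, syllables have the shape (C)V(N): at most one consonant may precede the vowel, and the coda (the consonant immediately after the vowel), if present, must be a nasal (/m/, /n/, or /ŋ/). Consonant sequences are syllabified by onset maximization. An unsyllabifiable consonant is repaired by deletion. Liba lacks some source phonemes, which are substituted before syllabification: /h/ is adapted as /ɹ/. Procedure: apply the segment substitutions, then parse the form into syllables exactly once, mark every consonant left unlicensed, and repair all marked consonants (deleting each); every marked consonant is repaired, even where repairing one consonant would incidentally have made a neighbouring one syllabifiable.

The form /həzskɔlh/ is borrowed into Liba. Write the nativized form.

Substitution: /h/ → /ɹ/, giving /ɹəzskɔlɹ/.
Under (C)V(N), the unsyllabifiable consonants are /z/, /s/, /l/, /ɹ/ (only a nasal (/m/, /n/, or /ŋ/) is licensed in coda position; onsets are limited to one consonant).
Each unlicensed consonant is deleted: /z/, /s/, /l/, /ɹ/.

ɹəkɔ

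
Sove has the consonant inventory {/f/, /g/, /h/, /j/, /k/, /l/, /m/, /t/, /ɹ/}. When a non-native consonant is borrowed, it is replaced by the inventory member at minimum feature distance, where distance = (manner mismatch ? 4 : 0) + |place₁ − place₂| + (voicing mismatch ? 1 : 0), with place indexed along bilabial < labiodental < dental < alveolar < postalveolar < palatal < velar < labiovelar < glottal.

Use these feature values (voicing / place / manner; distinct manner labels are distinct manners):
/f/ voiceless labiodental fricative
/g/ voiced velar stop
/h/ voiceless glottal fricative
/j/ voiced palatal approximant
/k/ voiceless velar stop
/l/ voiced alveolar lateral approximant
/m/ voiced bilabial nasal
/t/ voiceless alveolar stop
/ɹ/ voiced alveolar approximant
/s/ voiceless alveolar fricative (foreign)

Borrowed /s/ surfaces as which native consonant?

f

/f/ is closest: same manner (fricative), place distance 2 (alveolar→labiodental), same voicing; total 2. Next closest is /t/ at distance 4.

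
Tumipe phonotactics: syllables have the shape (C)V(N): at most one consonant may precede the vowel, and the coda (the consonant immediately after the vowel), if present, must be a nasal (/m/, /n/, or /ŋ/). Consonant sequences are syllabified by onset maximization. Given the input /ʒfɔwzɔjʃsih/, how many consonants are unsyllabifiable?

5

Syllabifying with onset maximization leaves /ʒ/, /w/, /j/, /ʃ/, /h/ stranded (only a nasal (/m/, /n/, or /ŋ/) is licensed in coda position; onsets are limited to one consonant).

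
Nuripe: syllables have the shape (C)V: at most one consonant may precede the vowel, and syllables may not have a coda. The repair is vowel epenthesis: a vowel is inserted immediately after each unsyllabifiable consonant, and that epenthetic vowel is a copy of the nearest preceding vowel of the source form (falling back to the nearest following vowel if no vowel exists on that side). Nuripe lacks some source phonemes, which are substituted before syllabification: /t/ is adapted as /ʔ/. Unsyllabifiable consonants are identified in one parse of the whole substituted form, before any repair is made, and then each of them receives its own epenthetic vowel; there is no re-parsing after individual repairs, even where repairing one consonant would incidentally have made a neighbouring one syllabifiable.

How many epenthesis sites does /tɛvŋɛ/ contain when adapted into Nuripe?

After substitution the input is /ʔɛvŋɛ/.
The unsyllabifiable consonants are /v/; each receives one epenthetic vowel.

1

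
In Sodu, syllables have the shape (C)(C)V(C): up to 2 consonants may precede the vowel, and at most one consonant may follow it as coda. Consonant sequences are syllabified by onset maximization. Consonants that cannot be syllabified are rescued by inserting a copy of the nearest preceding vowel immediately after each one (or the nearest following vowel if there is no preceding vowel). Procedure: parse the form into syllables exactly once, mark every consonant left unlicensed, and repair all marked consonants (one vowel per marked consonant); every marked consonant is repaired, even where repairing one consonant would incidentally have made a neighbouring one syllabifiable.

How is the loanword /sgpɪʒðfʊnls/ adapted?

sɪgpɪʒðfʊnlʊsʊ

Under (C)(C)V(C), the unsyllabifiable consonants are /s/, /l/, /s/ (at most one coda consonant is licensed; onsets may contain at most 2 consonants).
Epenthesis after each stranded consonant: /s/ → /sɪ/, /l/ → /lʊ/, /s/ → /sʊ/.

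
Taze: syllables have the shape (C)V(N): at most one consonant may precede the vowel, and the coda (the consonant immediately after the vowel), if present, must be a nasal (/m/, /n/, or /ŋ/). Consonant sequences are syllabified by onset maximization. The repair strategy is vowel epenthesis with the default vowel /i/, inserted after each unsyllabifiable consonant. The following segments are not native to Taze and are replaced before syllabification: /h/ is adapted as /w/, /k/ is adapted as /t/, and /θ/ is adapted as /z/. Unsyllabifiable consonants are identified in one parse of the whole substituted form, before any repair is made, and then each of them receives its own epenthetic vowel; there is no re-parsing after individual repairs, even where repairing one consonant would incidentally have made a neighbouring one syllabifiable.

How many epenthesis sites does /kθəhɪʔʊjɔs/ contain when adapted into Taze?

2

After substitution the input is /tzəwɪʔʊjɔs/.
The unsyllabifiable consonants are /t/, /s/; each receives one epenthetic vowel.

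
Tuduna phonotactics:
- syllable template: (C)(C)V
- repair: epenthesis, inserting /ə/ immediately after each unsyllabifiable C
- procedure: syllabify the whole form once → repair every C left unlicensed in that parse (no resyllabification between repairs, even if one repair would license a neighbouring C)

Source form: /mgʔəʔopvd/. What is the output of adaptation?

məgʔəʔopəvədə

Syllabifying with onset maximization leaves /m/, /p/, /v/, /d/ stranded (no codas are permitted; onsets may contain at most 2 consonants).
Epenthesis after each stranded consonant: /m/ → /mə/, /p/ → /pə/, /v/ → /və/, /d/ → /də/.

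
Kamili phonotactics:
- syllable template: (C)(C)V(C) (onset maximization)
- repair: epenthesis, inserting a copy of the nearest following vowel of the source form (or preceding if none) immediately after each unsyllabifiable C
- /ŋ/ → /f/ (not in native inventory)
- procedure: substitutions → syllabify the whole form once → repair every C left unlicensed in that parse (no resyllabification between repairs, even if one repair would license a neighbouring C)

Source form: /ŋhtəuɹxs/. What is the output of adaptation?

Substitution: /ŋ/ → /f/, giving /fhtəuɹxs/.
Syllabifying with onset maximization leaves /f/, /x/, /s/ stranded (at most one coda consonant is licensed; onsets may contain at most 2 consonants).
Epenthesis after each stranded consonant: /f/ → /fə/, /x/ → /xu/, /s/ → /su/.

fəhtəuɹxusu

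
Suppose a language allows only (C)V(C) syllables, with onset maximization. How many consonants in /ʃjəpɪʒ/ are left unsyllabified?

1

The consonants /ʃ/ cannot be parsed into a legal (C)V(C) syllable (at most one coda consonant is licensed; onsets are limited to one consonant).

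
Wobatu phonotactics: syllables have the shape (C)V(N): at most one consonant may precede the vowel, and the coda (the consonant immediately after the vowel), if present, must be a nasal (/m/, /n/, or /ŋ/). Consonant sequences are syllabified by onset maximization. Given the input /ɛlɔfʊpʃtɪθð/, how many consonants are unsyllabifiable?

4

The consonants /p/, /ʃ/, /θ/, /ð/ cannot be parsed into a legal (C)V(N) syllable (only a nasal (/m/, /n/, or /ŋ/) is licensed in coda position; onsets are limited to one consonant).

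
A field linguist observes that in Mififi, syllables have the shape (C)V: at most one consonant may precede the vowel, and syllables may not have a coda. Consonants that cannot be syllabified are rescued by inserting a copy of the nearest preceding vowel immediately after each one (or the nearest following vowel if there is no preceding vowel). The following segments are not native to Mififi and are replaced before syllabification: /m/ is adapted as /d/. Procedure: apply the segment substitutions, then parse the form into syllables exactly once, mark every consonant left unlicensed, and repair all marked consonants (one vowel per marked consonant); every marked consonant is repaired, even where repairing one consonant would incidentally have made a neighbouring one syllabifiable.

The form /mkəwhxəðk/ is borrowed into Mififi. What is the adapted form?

Substitution: /m/ → /d/, giving /dkəwhxəðk/.
Under (C)V, the unsyllabifiable consonants are /d/, /w/, /h/, /ð/, /k/ (no codas are permitted; onsets are limited to one consonant).
Inserting the epenthetic vowel yields /d/ → /də/, /w/ → /wə/, /h/ → /hə/, /ð/ → /ðə/, /k/ → /kə/.

dəkəwəhəxəðəkə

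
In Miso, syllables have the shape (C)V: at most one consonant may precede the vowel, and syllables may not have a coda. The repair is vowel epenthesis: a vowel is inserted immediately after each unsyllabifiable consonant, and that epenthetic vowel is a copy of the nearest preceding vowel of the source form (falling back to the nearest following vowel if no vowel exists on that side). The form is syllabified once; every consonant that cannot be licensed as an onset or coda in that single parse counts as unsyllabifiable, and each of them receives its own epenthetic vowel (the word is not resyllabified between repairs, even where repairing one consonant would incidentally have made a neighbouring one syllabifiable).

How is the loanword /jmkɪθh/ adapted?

jɪmɪkɪθɪhɪ

Syllabifying with onset maximization leaves /j/, /m/, /θ/, /h/ stranded (no codas are permitted; onsets are limited to one consonant).
Each unlicensed consonant becomes the onset of a new syllable: /j/ → /jɪ/, /m/ → /mɪ/, /θ/ → /θɪ/, /h/ → /hɪ/.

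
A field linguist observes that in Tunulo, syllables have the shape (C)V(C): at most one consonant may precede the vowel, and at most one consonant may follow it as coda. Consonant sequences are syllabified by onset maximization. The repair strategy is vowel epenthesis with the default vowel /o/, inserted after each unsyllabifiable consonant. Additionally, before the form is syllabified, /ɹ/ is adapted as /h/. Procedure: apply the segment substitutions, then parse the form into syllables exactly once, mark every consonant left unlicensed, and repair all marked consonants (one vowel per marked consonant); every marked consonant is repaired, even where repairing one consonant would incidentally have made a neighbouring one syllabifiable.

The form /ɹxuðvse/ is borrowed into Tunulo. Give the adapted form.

hoxuðvose

Substitution: /ɹ/ → /h/, giving /hxuðvse/.
The consonants /h/, /v/ cannot be parsed into a legal (C)V(C) syllable (at most one coda consonant is licensed; onsets are limited to one consonant).
Inserting the epenthetic vowel yields /h/ → /ho/, /v/ → /vo/.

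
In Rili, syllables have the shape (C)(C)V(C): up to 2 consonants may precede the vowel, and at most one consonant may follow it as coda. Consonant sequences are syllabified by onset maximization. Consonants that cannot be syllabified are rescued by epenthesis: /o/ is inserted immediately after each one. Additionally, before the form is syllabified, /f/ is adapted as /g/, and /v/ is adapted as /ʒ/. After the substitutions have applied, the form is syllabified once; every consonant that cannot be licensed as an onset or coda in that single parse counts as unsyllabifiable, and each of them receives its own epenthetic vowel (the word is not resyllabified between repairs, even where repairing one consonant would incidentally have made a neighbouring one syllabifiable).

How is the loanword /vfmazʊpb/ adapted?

ʒogmazʊpbo

Substitution: /v/ → /ʒ/, /f/ → /g/, giving /ʒgmazʊpb/.
The consonants /ʒ/, /b/ cannot be parsed into a legal (C)(C)V(C) syllable (at most one coda consonant is licensed; onsets may contain at most 2 consonants).
Each unlicensed consonant becomes the onset of a new syllable: /ʒ/ → /ʒo/, /b/ → /bo/.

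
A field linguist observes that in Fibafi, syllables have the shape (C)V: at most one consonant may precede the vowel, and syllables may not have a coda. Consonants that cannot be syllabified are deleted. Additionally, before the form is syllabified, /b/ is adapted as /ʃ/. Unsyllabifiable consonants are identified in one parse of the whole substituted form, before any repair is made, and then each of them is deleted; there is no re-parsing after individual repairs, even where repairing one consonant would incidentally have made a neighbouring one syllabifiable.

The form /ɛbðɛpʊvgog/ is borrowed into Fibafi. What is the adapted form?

Substitution: /b/ → /ʃ/, giving /ɛʃðɛpʊvgog/.
Syllabifying with onset maximization leaves /ʃ/, /v/, /g/ stranded (no codas are permitted; onsets are limited to one consonant).
Each unlicensed consonant is deleted: /ʃ/, /v/, /g/.

ɛðɛpʊgo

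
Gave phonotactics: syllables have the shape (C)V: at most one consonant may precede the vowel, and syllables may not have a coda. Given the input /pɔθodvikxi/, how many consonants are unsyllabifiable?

The consonants /d/, /k/ cannot be parsed into a legal (C)V syllable (no codas are permitted; onsets are limited to one consonant).

2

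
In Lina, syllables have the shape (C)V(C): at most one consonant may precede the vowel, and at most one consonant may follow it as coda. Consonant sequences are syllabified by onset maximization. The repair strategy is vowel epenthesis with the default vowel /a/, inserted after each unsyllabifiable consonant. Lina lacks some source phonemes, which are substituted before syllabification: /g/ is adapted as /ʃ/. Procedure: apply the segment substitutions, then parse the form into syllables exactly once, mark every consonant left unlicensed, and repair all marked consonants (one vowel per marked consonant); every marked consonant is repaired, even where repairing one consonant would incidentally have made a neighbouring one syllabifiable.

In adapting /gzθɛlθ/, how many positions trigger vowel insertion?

3

After substitution the input is /ʃzθɛlθ/.
The unsyllabifiable consonants are /ʃ/, /z/, /θ/; each receives one epenthetic vowel.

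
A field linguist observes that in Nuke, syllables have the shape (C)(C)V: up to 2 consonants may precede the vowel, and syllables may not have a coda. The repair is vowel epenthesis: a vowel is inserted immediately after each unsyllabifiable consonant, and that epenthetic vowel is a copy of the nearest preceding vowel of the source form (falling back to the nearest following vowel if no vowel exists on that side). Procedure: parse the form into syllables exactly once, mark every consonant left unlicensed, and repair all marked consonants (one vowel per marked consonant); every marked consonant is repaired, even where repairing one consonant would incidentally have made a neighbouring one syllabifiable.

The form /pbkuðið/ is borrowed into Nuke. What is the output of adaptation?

The consonants /p/, /ð/ cannot be parsed into a legal (C)(C)V syllable (no codas are permitted; onsets may contain at most 2 consonants).
Each unlicensed consonant becomes the onset of a new syllable: /p/ → /pu/, /ð/ → /ði/.

pubkuðiði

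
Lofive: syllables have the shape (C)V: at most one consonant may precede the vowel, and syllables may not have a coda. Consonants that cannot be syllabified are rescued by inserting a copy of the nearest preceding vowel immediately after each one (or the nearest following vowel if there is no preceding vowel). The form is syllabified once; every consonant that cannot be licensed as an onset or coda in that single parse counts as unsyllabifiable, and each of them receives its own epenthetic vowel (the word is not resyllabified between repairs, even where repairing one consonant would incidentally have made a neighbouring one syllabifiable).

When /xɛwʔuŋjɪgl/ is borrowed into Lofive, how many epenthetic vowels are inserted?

The unsyllabifiable consonants are /w/, /ŋ/, /g/, /l/; each receives one epenthetic vowel.

4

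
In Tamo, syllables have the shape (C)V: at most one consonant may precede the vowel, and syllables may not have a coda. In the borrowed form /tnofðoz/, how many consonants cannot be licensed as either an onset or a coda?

Syllabifying with onset maximization leaves /t/, /f/, /z/ stranded (no codas are permitted; onsets are limited to one consonant).

3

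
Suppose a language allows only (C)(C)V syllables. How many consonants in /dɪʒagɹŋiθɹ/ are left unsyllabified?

Under (C)(C)V, the unsyllabifiable consonants are /g/, /θ/, /ɹ/ (no codas are permitted; onsets may contain at most 2 consonants).

3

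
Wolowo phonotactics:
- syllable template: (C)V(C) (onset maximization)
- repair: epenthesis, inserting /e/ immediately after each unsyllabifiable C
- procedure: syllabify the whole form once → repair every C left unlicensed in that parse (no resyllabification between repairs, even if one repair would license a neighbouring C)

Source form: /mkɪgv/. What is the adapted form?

mekɪgve

Syllabifying with onset maximization leaves /m/, /v/ stranded (at most one coda consonant is licensed; onsets are limited to one consonant).
Inserting the epenthetic vowel yields /m/ → /me/, /v/ → /ve/.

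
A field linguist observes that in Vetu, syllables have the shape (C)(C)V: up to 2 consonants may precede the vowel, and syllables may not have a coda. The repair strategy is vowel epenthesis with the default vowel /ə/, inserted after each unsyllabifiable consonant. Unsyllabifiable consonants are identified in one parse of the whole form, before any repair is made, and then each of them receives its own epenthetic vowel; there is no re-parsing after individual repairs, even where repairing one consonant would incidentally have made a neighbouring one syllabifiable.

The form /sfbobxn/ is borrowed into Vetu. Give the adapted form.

səfbobəxənə

The consonants /s/, /b/, /x/, /n/ cannot be parsed into a legal (C)(C)V syllable (no codas are permitted; onsets may contain at most 2 consonants).
Each unlicensed consonant becomes the onset of a new syllable: /s/ → /sə/, /b/ → /bə/, /x/ → /xə/, /n/ → /nə/.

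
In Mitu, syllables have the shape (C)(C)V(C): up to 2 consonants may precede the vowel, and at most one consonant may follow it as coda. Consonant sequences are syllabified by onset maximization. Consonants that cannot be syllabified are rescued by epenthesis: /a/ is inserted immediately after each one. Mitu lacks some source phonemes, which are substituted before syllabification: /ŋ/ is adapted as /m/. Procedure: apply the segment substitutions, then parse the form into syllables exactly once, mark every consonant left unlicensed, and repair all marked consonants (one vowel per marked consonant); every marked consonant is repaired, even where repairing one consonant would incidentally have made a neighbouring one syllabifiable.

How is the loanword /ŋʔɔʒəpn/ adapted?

Substitution: /ŋ/ → /m/, giving /mʔɔʒəpn/.
Under (C)(C)V(C), the unsyllabifiable consonants are /n/ (at most one coda consonant is licensed; onsets may contain at most 2 consonants).
Inserting the epenthetic vowel yields /n/ → /na/.

mʔɔʒəpna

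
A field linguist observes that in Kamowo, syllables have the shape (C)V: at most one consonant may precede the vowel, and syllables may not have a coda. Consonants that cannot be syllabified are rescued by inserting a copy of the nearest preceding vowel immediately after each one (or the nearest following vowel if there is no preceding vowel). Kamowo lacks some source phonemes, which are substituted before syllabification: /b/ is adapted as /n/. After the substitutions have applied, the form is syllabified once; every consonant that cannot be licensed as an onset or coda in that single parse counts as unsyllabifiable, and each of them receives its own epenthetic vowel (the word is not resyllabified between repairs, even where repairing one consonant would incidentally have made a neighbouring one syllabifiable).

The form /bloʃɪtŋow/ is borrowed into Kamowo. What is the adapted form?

noloʃɪtɪŋowo

Substitution: /b/ → /n/, giving /nloʃɪtŋow/.
Syllabifying with onset maximization leaves /n/, /t/, /w/ stranded (no codas are permitted; onsets are limited to one consonant).
Inserting the epenthetic vowel yields /n/ → /no/, /t/ → /tɪ/, /w/ → /wo/.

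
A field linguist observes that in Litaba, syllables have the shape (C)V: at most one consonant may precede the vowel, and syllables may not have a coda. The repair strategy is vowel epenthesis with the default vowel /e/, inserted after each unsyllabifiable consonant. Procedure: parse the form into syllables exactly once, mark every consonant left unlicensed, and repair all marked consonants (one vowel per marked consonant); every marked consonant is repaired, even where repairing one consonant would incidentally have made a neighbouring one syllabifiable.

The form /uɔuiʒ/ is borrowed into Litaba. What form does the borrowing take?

uɔuiʒe

Syllabifying with onset maximization leaves /ʒ/ stranded (no codas are permitted; onsets are limited to one consonant).
Epenthesis after each stranded consonant: /ʒ/ → /ʒe/.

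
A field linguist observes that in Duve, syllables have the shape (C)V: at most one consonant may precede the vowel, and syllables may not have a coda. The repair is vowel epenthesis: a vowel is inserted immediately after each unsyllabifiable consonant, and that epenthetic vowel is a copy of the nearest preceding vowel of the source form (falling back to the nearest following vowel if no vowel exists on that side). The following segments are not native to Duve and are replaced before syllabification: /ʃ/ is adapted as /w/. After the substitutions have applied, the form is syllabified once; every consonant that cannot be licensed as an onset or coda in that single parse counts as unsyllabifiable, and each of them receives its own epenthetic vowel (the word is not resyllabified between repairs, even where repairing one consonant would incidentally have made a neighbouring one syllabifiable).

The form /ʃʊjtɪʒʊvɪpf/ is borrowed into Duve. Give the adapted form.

wʊjʊtɪʒʊvɪpɪfɪ

Substitution: /ʃ/ → /w/, giving /wʊjtɪʒʊvɪpf/.
Syllabifying with onset maximization leaves /j/, /p/, /f/ stranded (no codas are permitted; onsets are limited to one consonant).
Epenthesis after each stranded consonant: /j/ → /jʊ/, /p/ → /pɪ/, /f/ → /fɪ/.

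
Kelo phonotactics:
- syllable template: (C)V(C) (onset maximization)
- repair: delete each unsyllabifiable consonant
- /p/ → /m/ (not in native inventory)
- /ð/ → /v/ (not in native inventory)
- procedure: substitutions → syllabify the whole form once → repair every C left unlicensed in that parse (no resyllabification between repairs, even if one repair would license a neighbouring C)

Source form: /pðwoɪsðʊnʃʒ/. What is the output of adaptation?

Substitution: /p/ → /m/, /ð/ → /v/, giving /mvwoɪsvʊnʃʒ/.
Syllabifying with onset maximization leaves /m/, /v/, /ʃ/, /ʒ/ stranded (at most one coda consonant is licensed; onsets are limited to one consonant).
Deleting the stranded consonants removes /m/, /v/, /ʃ/, /ʒ/.

woɪsvʊn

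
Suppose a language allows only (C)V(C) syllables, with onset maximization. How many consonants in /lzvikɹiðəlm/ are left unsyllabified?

3

Syllabifying with onset maximization leaves /l/, /z/, /m/ stranded (at most one coda consonant is licensed; onsets are limited to one consonant).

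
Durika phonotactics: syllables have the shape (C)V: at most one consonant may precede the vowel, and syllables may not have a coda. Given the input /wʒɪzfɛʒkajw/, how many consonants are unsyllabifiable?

Syllabifying with onset maximization leaves /w/, /z/, /ʒ/, /j/, /w/ stranded (no codas are permitted; onsets are limited to one consonant).

5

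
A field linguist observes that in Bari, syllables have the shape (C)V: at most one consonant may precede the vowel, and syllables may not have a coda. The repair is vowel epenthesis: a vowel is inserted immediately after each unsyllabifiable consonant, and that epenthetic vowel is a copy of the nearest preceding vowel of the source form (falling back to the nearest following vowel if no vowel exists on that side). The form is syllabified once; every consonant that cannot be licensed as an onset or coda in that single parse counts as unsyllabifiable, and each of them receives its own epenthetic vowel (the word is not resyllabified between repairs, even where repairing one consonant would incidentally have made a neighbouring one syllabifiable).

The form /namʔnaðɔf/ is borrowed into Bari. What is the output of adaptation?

Syllabifying with onset maximization leaves /m/, /ʔ/, /f/ stranded (no codas are permitted; onsets are limited to one consonant).
Inserting the epenthetic vowel yields /m/ → /ma/, /ʔ/ → /ʔa/, /f/ → /fɔ/.

namaʔanaðɔfɔ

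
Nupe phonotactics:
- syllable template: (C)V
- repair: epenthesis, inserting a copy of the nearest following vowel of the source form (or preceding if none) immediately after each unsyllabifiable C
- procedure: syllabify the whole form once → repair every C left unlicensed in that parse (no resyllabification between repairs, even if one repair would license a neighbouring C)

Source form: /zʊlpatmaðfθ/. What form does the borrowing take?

zʊlapatamaðafaθa

Under (C)V, the unsyllabifiable consonants are /l/, /t/, /ð/, /f/, /θ/ (no codas are permitted; onsets are limited to one consonant).
Inserting the epenthetic vowel yields /l/ → /la/, /t/ → /ta/, /ð/ → /ða/, /f/ → /fa/, /θ/ → /θa/.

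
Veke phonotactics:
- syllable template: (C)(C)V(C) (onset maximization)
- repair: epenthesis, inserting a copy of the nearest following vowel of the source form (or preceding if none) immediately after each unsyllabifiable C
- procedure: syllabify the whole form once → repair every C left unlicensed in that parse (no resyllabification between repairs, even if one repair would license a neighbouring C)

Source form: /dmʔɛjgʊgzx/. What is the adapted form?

dɛmʔɛjgʊgzʊxʊ

The consonants /d/, /z/, /x/ cannot be parsed into a legal (C)(C)V(C) syllable (at most one coda consonant is licensed; onsets may contain at most 2 consonants).
Each unlicensed consonant becomes the onset of a new syllable: /d/ → /dɛ/, /z/ → /zʊ/, /x/ → /xʊ/.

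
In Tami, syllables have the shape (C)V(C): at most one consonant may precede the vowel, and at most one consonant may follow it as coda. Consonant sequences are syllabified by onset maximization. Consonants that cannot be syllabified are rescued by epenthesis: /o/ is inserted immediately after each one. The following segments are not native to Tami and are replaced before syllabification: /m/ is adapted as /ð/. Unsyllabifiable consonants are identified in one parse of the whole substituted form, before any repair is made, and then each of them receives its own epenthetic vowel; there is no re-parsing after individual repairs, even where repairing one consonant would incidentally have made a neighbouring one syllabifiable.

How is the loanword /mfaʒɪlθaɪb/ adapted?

Substitution: /m/ → /ð/, giving /ðfaʒɪlθaɪb/.
Syllabifying with onset maximization leaves /ð/ stranded (at most one coda consonant is licensed; onsets are limited to one consonant).
Inserting the epenthetic vowel yields /ð/ → /ðo/.

ðofaʒɪlθaɪb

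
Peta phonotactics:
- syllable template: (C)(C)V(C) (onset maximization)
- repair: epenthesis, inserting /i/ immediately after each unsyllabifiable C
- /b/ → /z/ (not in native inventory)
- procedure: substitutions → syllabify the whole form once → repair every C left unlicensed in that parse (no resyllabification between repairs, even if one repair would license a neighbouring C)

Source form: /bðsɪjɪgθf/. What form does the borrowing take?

Substitution: /b/ → /z/, giving /zðsɪjɪgθf/.
Syllabifying with onset maximization leaves /z/, /θ/, /f/ stranded (at most one coda consonant is licensed; onsets may contain at most 2 consonants).
Each unlicensed consonant becomes the onset of a new syllable: /z/ → /zi/, /θ/ → /θi/, /f/ → /fi/.

ziðsɪjɪgθifi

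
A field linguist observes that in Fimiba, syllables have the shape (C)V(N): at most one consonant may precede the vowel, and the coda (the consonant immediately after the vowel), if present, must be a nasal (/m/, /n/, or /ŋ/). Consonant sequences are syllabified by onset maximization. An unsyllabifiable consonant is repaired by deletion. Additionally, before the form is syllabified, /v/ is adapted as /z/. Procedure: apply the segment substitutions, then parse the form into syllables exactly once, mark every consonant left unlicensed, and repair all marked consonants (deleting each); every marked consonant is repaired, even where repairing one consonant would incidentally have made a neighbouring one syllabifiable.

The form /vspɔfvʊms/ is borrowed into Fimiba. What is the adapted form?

Substitution: /v/ → /z/, giving /zspɔfzʊms/.
The consonants /z/, /s/, /f/, /s/ cannot be parsed into a legal (C)V(N) syllable (only a nasal (/m/, /n/, or /ŋ/) is licensed in coda position; onsets are limited to one consonant).
Each unlicensed consonant is deleted: /z/, /s/, /f/, /s/.

pɔzʊm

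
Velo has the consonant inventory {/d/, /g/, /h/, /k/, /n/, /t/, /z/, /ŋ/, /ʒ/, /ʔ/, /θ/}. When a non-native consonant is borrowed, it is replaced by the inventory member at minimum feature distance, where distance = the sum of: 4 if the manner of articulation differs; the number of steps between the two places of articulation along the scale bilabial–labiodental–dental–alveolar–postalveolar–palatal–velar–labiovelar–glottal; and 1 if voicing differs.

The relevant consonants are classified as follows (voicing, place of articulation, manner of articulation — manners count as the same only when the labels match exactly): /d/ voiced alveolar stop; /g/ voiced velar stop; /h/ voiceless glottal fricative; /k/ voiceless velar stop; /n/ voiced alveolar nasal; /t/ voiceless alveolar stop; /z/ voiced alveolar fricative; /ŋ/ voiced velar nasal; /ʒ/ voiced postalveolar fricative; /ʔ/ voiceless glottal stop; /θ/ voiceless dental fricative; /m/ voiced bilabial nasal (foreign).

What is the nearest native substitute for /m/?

/n/ is closest: same manner (nasal), place distance 3 (bilabial→alveolar), same voicing; total 3. Next closest is /ŋ/ at distance 6.

n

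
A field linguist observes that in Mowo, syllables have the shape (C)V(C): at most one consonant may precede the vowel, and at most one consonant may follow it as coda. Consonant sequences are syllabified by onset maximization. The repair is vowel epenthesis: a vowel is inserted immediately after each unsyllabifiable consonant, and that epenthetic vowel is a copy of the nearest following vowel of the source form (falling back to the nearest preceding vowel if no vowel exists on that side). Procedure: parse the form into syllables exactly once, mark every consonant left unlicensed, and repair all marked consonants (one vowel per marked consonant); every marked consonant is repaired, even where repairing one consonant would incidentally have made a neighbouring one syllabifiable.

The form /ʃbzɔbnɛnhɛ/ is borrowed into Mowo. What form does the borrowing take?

ʃɔbɔzɔbnɛnhɛ

Syllabifying with onset maximization leaves /ʃ/, /b/ stranded (at most one coda consonant is licensed; onsets are limited to one consonant).
Each unlicensed consonant becomes the onset of a new syllable: /ʃ/ → /ʃɔ/, /b/ → /bɔ/.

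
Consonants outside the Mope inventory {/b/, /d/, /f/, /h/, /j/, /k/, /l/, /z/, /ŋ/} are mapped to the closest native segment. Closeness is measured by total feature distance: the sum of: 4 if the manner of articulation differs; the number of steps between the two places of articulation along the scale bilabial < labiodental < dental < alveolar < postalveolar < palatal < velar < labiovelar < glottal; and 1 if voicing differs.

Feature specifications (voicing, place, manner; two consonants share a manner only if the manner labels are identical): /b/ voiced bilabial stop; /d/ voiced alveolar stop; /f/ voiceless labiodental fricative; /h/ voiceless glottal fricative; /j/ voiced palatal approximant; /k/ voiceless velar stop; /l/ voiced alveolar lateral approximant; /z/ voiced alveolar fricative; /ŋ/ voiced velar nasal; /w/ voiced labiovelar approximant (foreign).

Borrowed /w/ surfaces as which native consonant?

j

/j/ is closest: same manner (approximant), place distance 2 (labiovelar→palatal), same voicing; total 2. Next closest is /ŋ/ at distance 5.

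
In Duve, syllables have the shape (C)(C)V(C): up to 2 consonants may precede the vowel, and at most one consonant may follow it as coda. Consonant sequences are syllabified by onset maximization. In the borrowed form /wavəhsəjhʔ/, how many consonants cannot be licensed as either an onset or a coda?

Syllabifying with onset maximization leaves /h/, /ʔ/ stranded (at most one coda consonant is licensed; onsets may contain at most 2 consonants).

2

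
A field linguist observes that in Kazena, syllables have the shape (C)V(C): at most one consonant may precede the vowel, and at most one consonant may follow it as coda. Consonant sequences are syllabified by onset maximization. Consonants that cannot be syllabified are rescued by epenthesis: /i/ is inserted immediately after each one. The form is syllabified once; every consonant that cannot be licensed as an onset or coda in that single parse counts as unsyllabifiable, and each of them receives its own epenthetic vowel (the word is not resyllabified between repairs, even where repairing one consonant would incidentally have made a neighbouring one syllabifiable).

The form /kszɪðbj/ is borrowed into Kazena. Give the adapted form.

kisizɪðbiji

Syllabifying with onset maximization leaves /k/, /s/, /b/, /j/ stranded (at most one coda consonant is licensed; onsets are limited to one consonant).
Each unlicensed consonant becomes the onset of a new syllable: /k/ → /ki/, /s/ → /si/, /b/ → /bi/, /j/ → /ji/.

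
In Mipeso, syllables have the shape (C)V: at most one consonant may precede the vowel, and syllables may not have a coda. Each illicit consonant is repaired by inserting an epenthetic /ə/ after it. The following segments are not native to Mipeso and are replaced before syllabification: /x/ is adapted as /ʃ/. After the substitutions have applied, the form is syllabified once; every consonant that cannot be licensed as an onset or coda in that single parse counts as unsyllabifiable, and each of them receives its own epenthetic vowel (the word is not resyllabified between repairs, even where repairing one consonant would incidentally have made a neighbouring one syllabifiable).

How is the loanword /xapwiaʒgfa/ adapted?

ʃapəwiaʒəgəfa

Substitution: /x/ → /ʃ/, giving /ʃapwiaʒgfa/.
The consonants /p/, /ʒ/, /g/ cannot be parsed into a legal (C)V syllable (no codas are permitted; onsets are limited to one consonant).
Each unlicensed consonant becomes the onset of a new syllable: /p/ → /pə/, /ʒ/ → /ʒə/, /g/ → /gə/.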